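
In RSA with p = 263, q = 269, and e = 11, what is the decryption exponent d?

φ(n) = (p−1)(q−1) = 262·268 = 70216.
Need d with 11·d ≡ 1 (mod 70216). Apply the extended Euclidean algorithm:
70216 = 6383·11 + 3
11 = 3·3 + 2
3 = 1·2 + 1
2 = 2·1 + 0
Back-substitute:
1 = 3 − 2
1 = −11 + 4·3
1 = 4·70216 − 25533·11
So 11·(-25533) ≡ 1 (mod 70216), hence d ≡ -25533 ≡ 44683 (mod 70216).

44683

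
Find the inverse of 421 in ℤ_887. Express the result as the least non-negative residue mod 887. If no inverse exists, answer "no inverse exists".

Run Euclid on (887, 421):
887 = 2·421 + 45
421 = 9·45 + 16
45 = 2·16 + 13
16 = 1·13 + 3
13 = 4·3 + 1
3 = 3·1 + 0
Since gcd(421, 887) = 1, back-substitute to write 1 as a combination:
1 = 13 − 4·3
1 = −4·16 + 5·13
1 = 5·45 − 14·16
1 = −14·421 + 131·45
1 = 131·887 − 276·421
Hence 421⁻¹ ≡ -276 ≡ 611 (mod 887).

611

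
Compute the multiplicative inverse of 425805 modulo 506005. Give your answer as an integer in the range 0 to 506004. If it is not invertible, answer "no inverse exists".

no inverse exists

Euclidean algorithm on 506005, 425805:
506005 = 1·425805 + 80200
425805 = 5·80200 + 24805
80200 = 3·24805 + 5785
24805 = 4·5785 + 1665
5785 = 3·1665 + 790
1665 = 2·790 + 85
790 = 9·85 + 25
85 = 3·25 + 10
25 = 2·10 + 5
10 = 2·5 + 0
gcd(425805, 506005) = 5 ≠ 1, so 425805 has no multiplicative inverse modulo 506005.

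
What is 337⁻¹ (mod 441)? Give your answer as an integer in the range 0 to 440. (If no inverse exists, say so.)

Run Euclid on (441, 337):
441 = 1*337 + 104
337 = 3*104 + 25
104 = 4*25 + 4
25 = 6*4 + 1
4 = 4*1 + 0
The gcd is 1. Working backward:
1 = 25 − 6·4
1 = −6·104 + 25·25
1 = 25·337 − 81·104
1 = −81·441 + 106·337
So 337·106 ≡ 1 (mod 441).

106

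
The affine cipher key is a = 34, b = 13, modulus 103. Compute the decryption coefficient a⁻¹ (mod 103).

100

gcd(103, 34) by repeated division:
103 = 3·34 + 1
34 = 34·1 + 0
gcd = 1, so the inverse exists. Back-substitute:
1 = 103 − 3·34
Hence 34⁻¹ ≡ -3 ≡ 100 (mod 103).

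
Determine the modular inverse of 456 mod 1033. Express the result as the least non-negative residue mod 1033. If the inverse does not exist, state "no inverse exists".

Extended Euclidean algorithm:
1033 = 2×456 + 121
456 = 3×121 + 93
121 = 1×93 + 28
93 = 3×28 + 9
28 = 3×9 + 1
9 = 9×1 + 0
The gcd is 1. Working backward:
1 = 28 − 3·9
1 = −3·93 + 10·28
1 = 10·121 − 13·93
1 = −13·456 + 49·121
1 = 49·1033 − 111·456
So 456·(-111) ≡ 1 (mod 1033), and -111 ≡ 922 (mod 1033).

922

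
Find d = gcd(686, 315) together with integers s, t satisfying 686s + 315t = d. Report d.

7

Repeated division:
686 = 2*315 + 56
315 = 5*56 + 35
56 = 1*35 + 21
35 = 1*21 + 14
21 = 1*14 + 7
14 = 2*7 + 0
gcd(686, 315) = 7.
Working backward:
7 = 21 − 14
7 = −35 + 2·21
7 = 2·56 − 3·35
7 = −3·315 + 17·56
7 = 17·686 − 37·315
So 7 = (17)·686 + (-37)·315.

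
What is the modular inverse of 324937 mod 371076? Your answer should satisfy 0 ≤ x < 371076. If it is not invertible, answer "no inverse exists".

Apply the Euclidean algorithm to 371076 and 324937:
371076 = 1·324937 + 46139
324937 = 7·46139 + 1964
46139 = 23·1964 + 967
1964 = 2·967 + 30
967 = 32·30 + 7
30 = 4·7 + 2
7 = 3·2 + 1
2 = 2·1 + 0
gcd = 1, so the inverse exists. Back-substitute:
1 = 7 − 3·2
1 = −3·30 + 13·7
1 = 13·967 − 419·30
1 = −419·1964 + 851·967
1 = 851·46139 − 19992·1964
1 = −19992·324937 + 140795·46139
1 = 140795·371076 − 160787·324937
Hence 324937⁻¹ ≡ -160787 ≡ 210289 (mod 371076).

210289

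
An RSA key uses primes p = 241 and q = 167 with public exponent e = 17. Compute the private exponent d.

35153

φ(n) = (p−1)(q−1) = 240·166 = 39840.
Need d with 17·d ≡ 1 (mod 39840). Apply the extended Euclidean algorithm:
39840 = 2343×17 + 9
17 = 1×9 + 8
9 = 1×8 + 1
8 = 8×1 + 0
Back-substitute:
1 = 9 − 8
1 = −17 + 2·9
1 = 2·39840 − 4687·17
So 17·(-4687) ≡ 1 (mod 39840), hence d ≡ -4687 ≡ 35153 (mod 39840).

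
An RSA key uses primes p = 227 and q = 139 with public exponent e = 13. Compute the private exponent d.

28789

φ(n) = (p−1)(q−1) = 226·138 = 31188.
Need d with 13·d ≡ 1 (mod 31188). Apply the extended Euclidean algorithm:
31188 = 2399×13 + 1
13 = 13×1 + 0
Back-substitute:
1 = 31188 − 2399·13
So 13·(-2399) ≡ 1 (mod 31188), hence d ≡ -2399 ≡ 28789 (mod 31188).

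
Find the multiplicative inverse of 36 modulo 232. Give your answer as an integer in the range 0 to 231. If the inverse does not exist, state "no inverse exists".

no inverse exists

Compute gcd(36, 232):
232 = 6·36 + 16
36 = 2·16 + 4
16 = 4·4 + 0
gcd(36, 232) = 4 ≠ 1, so 36 has no multiplicative inverse modulo 232.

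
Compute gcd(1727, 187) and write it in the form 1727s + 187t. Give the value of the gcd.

11

Apply Euclid's algorithm to 1727 and 187:
1727 = 9×187 + 44
187 = 4×44 + 11
44 = 4×11 + 0
gcd(1727, 187) = 11.
Express as a combination:
11 = 187 − 4·44
11 = −4·1727 + 37·187
So 11 = (-4)·1727 + (37)·187.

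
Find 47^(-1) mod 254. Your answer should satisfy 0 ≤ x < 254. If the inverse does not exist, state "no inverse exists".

Run Euclid on (254, 47):
254 = 5*47 + 19
47 = 2*19 + 9
19 = 2*9 + 1
9 = 9*1 + 0
The gcd is 1. Working backward:
1 = 19 − 2·9
1 = −2·47 + 5·19
1 = 5·254 − 27·47
Thus 47·(-27) ≡ 1 (mod 254); reducing, -27 mod 254 = 227.

227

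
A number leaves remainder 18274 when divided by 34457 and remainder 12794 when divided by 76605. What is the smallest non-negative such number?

574933319

Write x = 18274 + 34457·k. Then 34457·k ≡ 12794 − 18274 ≡ 71125 (mod 76605).
Need 34457⁻¹ mod 76605. Extended Euclid on (76605, 34457):
76605 = 2*34457 + 7691
34457 = 4*7691 + 3693
7691 = 2*3693 + 305
3693 = 12*305 + 33
305 = 9*33 + 8
33 = 4*8 + 1
8 = 8*1 + 0
Back-substitute:
1 = 33 − 4·8
1 = −4·305 + 37·33
1 = 37·3693 − 448·305
1 = −448·7691 + 933·3693
1 = 933·34457 − 4180·7691
1 = −4180·76605 + 9293·34457
34457⁻¹ ≡ 9293 (mod 76605), so k ≡ 9293·71125 ≡ 16685 (mod 76605).
x = 18274 + 34457·16685 = 574933319.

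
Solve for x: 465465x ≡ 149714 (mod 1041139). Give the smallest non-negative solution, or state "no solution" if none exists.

gcd(465465, 1041139):
1041139 = 2·465465 + 110209
465465 = 4·110209 + 24629
110209 = 4·24629 + 11693
24629 = 2·11693 + 1243
11693 = 9·1243 + 506
1243 = 2·506 + 231
506 = 2·231 + 44
231 = 5·44 + 11
44 = 4·11 + 0
gcd = 11, but 11 ∤ 149714, so the congruence has no solution.

no solution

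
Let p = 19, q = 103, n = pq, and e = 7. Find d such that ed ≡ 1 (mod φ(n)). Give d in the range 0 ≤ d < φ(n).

787

φ(n) = (p−1)(q−1) = 18·102 = 1836.
Need d with 7·d ≡ 1 (mod 1836). Apply the extended Euclidean algorithm:
1836 = 262*7 + 2
7 = 3*2 + 1
2 = 2*1 + 0
Back-substitute:
1 = 7 − 3·2
1 = −3·1836 + 787·7
So 7·787 ≡ 1 (mod 1836), hence d = 787.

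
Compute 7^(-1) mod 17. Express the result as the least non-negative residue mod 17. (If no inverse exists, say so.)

5

Extended Euclidean algorithm:
17 = 2·7 + 3
7 = 2·3 + 1
3 = 3·1 + 0
Since gcd(7, 17) = 1, back-substitute to write 1 as a combination:
1 = 7 − 2·3
1 = −2·17 + 5·7
So 7·5 ≡ 1 (mod 17).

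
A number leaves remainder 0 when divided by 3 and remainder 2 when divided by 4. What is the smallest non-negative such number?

Write x = 0 + 3·k. Then 3·k ≡ 2 − 0 ≡ 2 (mod 4).
Need 3⁻¹ mod 4. Extended Euclid on (4, 3):
4 = 1×3 + 1
3 = 3×1 + 0
Back-substitute:
1 = 4 − 3
3⁻¹ ≡ 3 (mod 4), so k ≡ 3·2 ≡ 2 (mod 4).
x = 0 + 3·2 = 6.

6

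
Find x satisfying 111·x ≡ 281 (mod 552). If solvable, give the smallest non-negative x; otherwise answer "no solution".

no solution

gcd(111, 552):
552 = 4×111 + 108
111 = 1×108 + 3
108 = 36×3 + 0
gcd = 3, but 3 ∤ 281, so the congruence has no solution.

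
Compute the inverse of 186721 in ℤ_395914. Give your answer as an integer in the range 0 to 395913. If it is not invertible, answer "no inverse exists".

80779

Apply the Euclidean algorithm to 395914 and 186721:
395914 = 2·186721 + 22472
186721 = 8·22472 + 6945
22472 = 3·6945 + 1637
6945 = 4·1637 + 397
1637 = 4·397 + 49
397 = 8·49 + 5
49 = 9·5 + 4
5 = 1·4 + 1
4 = 4·1 + 0
Since gcd(186721, 395914) = 1, back-substitute to write 1 as a combination:
1 = 5 − 4
1 = −49 + 10·5
1 = 10·397 − 81·49
1 = −81·1637 + 334·397
1 = 334·6945 − 1417·1637
1 = −1417·22472 + 4585·6945
1 = 4585·186721 − 38097·22472
1 = −38097·395914 + 80779·186721
So 186721·80779 ≡ 1 (mod 395914).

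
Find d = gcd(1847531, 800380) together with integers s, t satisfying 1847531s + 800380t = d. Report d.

7

Repeated division:
1847531 = 2×800380 + 246771
800380 = 3×246771 + 60067
246771 = 4×60067 + 6503
60067 = 9×6503 + 1540
6503 = 4×1540 + 343
1540 = 4×343 + 168
343 = 2×168 + 7
168 = 24×7 + 0
gcd(1847531, 800380) = 7.
Working backward:
7 = 343 − 2·168
7 = −2·1540 + 9·343
7 = 9·6503 − 38·1540
7 = −38·60067 + 351·6503
7 = 351·246771 − 1442·60067
7 = −1442·800380 + 4677·246771
7 = 4677·1847531 − 10796·800380
So 7 = (4677)·1847531 + (-10796)·800380.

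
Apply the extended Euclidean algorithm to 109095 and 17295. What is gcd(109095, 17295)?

Repeated division:
109095 = 6×17295 + 5325
17295 = 3×5325 + 1320
5325 = 4×1320 + 45
1320 = 29×45 + 15
45 = 3×15 + 0
gcd(109095, 17295) = 15.
Express as a combination:
15 = 1320 − 29·45
15 = −29·5325 + 117·1320
15 = 117·17295 − 380·5325
15 = −380·109095 + 2397·17295
So 15 = (-380)·109095 + (2397)·17295.

15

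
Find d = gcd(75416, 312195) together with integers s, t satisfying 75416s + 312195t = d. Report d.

Apply Euclid's algorithm to 312195 and 75416:
312195 = 4*75416 + 10531
75416 = 7*10531 + 1699
10531 = 6*1699 + 337
1699 = 5*337 + 14
337 = 24*14 + 1
14 = 14*1 + 0
gcd(75416, 312195) = 1.
Back-substituting:
1 = 337 − 24·14
1 = −24·1699 + 121·337
1 = 121·10531 − 750·1699
1 = −750·75416 + 5371·10531
1 = 5371·312195 − 22234·75416
So 1 = (5371)·312195 + (-22234)·75416.

1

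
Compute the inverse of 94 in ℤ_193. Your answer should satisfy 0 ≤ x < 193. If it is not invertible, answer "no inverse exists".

154

gcd(193, 94) by repeated division:
193 = 2×94 + 5
94 = 18×5 + 4
5 = 1×4 + 1
4 = 4×1 + 0
The gcd is 1. Working backward:
1 = 5 − 4
1 = −94 + 19·5
1 = 19·193 − 39·94
So 94·(-39) ≡ 1 (mod 193), and -39 ≡ 154 (mod 193).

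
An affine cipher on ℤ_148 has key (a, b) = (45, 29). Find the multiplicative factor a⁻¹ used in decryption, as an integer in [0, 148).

125

Apply the Euclidean algorithm to 148 and 45:
148 = 3*45 + 13
45 = 3*13 + 6
13 = 2*6 + 1
6 = 6*1 + 0
The gcd is 1. Working backward:
1 = 13 − 2·6
1 = −2·45 + 7·13
1 = 7·148 − 23·45
Hence 45⁻¹ ≡ -23 ≡ 125 (mod 148).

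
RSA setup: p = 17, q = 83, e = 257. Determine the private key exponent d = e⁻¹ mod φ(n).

97

φ(n) = (p−1)(q−1) = 16·82 = 1312.
Need d with 257·d ≡ 1 (mod 1312). Apply the extended Euclidean algorithm:
1312 = 5*257 + 27
257 = 9*27 + 14
27 = 1*14 + 13
14 = 1*13 + 1
13 = 13*1 + 0
Back-substitute:
1 = 14 − 13
1 = −27 + 2·14
1 = 2·257 − 19·27
1 = −19·1312 + 97·257
So 257·97 ≡ 1 (mod 1312), hence d = 97.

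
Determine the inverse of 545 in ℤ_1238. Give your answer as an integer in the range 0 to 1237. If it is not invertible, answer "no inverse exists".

711

gcd(1238, 545) by repeated division:
1238 = 2×545 + 148
545 = 3×148 + 101
148 = 1×101 + 47
101 = 2×47 + 7
47 = 6×7 + 5
7 = 1×5 + 2
5 = 2×2 + 1
2 = 2×1 + 0
The gcd is 1. Working backward:
1 = 5 − 2·2
1 = −2·7 + 3·5
1 = 3·47 − 20·7
1 = −20·101 + 43·47
1 = 43·148 − 63·101
1 = −63·545 + 232·148
1 = 232·1238 − 527·545
Thus 545·(-527) ≡ 1 (mod 1238); reducing, -527 mod 1238 = 711.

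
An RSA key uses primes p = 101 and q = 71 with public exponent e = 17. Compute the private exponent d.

φ(n) = (p−1)(q−1) = 100·70 = 7000.
Need d with 17·d ≡ 1 (mod 7000). Apply the extended Euclidean algorithm:
7000 = 411·17 + 13
17 = 1·13 + 4
13 = 3·4 + 1
4 = 4·1 + 0
Back-substitute:
1 = 13 − 3·4
1 = −3·17 + 4·13
1 = 4·7000 − 1647·17
So 17·(-1647) ≡ 1 (mod 7000), hence d ≡ -1647 ≡ 5353 (mod 7000).

5353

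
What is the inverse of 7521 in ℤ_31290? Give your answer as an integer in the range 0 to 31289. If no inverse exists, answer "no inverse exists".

no inverse exists

Euclidean algorithm on 31290, 7521:
31290 = 4*7521 + 1206
7521 = 6*1206 + 285
1206 = 4*285 + 66
285 = 4*66 + 21
66 = 3*21 + 3
21 = 7*3 + 0
Since gcd = 3 > 1, 7521 is not a unit mod 31290.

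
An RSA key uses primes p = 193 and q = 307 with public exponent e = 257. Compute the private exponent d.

φ(n) = (p−1)(q−1) = 192·306 = 58752.
Need d with 257·d ≡ 1 (mod 58752). Apply the extended Euclidean algorithm:
58752 = 228·257 + 156
257 = 1·156 + 101
156 = 1·101 + 55
101 = 1·55 + 46
55 = 1·46 + 9
46 = 5·9 + 1
9 = 9·1 + 0
Back-substitute:
1 = 46 − 5·9
1 = −5·55 + 6·46
1 = 6·101 − 11·55
1 = −11·156 + 17·101
1 = 17·257 − 28·156
1 = −28·58752 + 6401·257
So 257·6401 ≡ 1 (mod 58752), hence d = 6401.

6401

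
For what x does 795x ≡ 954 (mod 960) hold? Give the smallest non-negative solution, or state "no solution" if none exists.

gcd(795, 960):
960 = 1·795 + 165
795 = 4·165 + 135
165 = 1·135 + 30
135 = 4·30 + 15
30 = 2·15 + 0
gcd = 15, but 15 ∤ 954, so the congruence has no solution.

no solution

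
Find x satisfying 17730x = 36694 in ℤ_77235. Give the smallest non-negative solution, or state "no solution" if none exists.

gcd(17730, 77235):
77235 = 4*17730 + 6315
17730 = 2*6315 + 5100
6315 = 1*5100 + 1215
5100 = 4*1215 + 240
1215 = 5*240 + 15
240 = 16*15 + 0
gcd = 15, but 15 ∤ 36694, so the congruence has no solution.

no solution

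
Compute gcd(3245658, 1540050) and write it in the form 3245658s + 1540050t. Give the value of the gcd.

6

Euclidean algorithm:
3245658 = 2*1540050 + 165558
1540050 = 9*165558 + 50028
165558 = 3*50028 + 15474
50028 = 3*15474 + 3606
15474 = 4*3606 + 1050
3606 = 3*1050 + 456
1050 = 2*456 + 138
456 = 3*138 + 42
138 = 3*42 + 12
42 = 3*12 + 6
12 = 2*6 + 0
gcd(3245658, 1540050) = 6.
Back-substituting:
6 = 42 − 3·12
6 = −3·138 + 10·42
6 = 10·456 − 33·138
6 = −33·1050 + 76·456
6 = 76·3606 − 261·1050
6 = −261·15474 + 1120·3606
6 = 1120·50028 − 3621·15474
6 = −3621·165558 + 11983·50028
6 = 11983·1540050 − 111468·165558
6 = −111468·3245658 + 234919·1540050
So 6 = (-111468)·3245658 + (234919)·1540050.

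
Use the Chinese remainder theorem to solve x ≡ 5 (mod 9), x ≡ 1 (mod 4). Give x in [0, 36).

5

Write x = 5 + 9·k. Then 9·k ≡ 1 − 5 ≡ 0 (mod 4).
Need 9⁻¹ mod 4. Extended Euclid on (4, 1):
4 = 4*1 + 0
9⁻¹ ≡ 1 (mod 4), so k ≡ 1·0 ≡ 0 (mod 4).
x = 5 + 9·0 = 5.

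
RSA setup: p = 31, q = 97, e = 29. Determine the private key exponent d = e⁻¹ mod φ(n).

1589

φ(n) = (p−1)(q−1) = 30·96 = 2880.
Need d with 29·d ≡ 1 (mod 2880). Apply the extended Euclidean algorithm:
2880 = 99*29 + 9
29 = 3*9 + 2
9 = 4*2 + 1
2 = 2*1 + 0
Back-substitute:
1 = 9 − 4·2
1 = −4·29 + 13·9
1 = 13·2880 − 1291·29
So 29·(-1291) ≡ 1 (mod 2880), hence d ≡ -1291 ≡ 1589 (mod 2880).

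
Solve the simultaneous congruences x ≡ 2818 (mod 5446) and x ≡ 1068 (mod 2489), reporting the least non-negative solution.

1778214

Write x = 2818 + 5446·k. Then 5446·k ≡ 1068 − 2818 ≡ 739 (mod 2489).
Need 5446⁻¹ mod 2489. Extended Euclid on (2489, 468):
2489 = 5·468 + 149
468 = 3·149 + 21
149 = 7·21 + 2
21 = 10·2 + 1
2 = 2·1 + 0
Back-substitute:
1 = 21 − 10·2
1 = −10·149 + 71·21
1 = 71·468 − 223·149
1 = −223·2489 + 1186·468
5446⁻¹ ≡ 1186 (mod 2489), so k ≡ 1186·739 ≡ 326 (mod 2489).
x = 2818 + 5446·326 = 1778214.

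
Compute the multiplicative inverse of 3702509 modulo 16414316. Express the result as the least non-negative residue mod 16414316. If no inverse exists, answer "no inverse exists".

3869061

gcd(16414316, 3702509) by repeated division:
16414316 = 4*3702509 + 1604280
3702509 = 2*1604280 + 493949
1604280 = 3*493949 + 122433
493949 = 4*122433 + 4217
122433 = 29*4217 + 140
4217 = 30*140 + 17
140 = 8*17 + 4
17 = 4*4 + 1
4 = 4*1 + 0
Since gcd(3702509, 16414316) = 1, back-substitute to write 1 as a combination:
1 = 17 − 4·4
1 = −4·140 + 33·17
1 = 33·4217 − 994·140
1 = −994·122433 + 28859·4217
1 = 28859·493949 − 116430·122433
1 = −116430·1604280 + 378149·493949
1 = 378149·3702509 − 872728·1604280
1 = −872728·16414316 + 3869061·3702509
So 3702509·3869061 ≡ 1 (mod 16414316).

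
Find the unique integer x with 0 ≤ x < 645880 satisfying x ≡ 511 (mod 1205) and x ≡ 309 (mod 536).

Write x = 511 + 1205·k. Then 1205·k ≡ 309 − 511 ≡ 334 (mod 536).
Need 1205⁻¹ mod 536. Extended Euclid on (536, 133):
536 = 4×133 + 4
133 = 33×4 + 1
4 = 4×1 + 0
Back-substitute:
1 = 133 − 33·4
1 = −33·536 + 133·133
1205⁻¹ ≡ 133 (mod 536), so k ≡ 133·334 ≡ 470 (mod 536).
x = 511 + 1205·470 = 566861.

566861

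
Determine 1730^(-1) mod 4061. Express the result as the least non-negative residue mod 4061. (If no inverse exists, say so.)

2392

Apply the Euclidean algorithm to 4061 and 1730:
4061 = 2*1730 + 601
1730 = 2*601 + 528
601 = 1*528 + 73
528 = 7*73 + 17
73 = 4*17 + 5
17 = 3*5 + 2
5 = 2*2 + 1
2 = 2*1 + 0
gcd = 1, so the inverse exists. Back-substitute:
1 = 5 − 2·2
1 = −2·17 + 7·5
1 = 7·73 − 30·17
1 = −30·528 + 217·73
1 = 217·601 − 247·528
1 = −247·1730 + 711·601
1 = 711·4061 − 1669·1730
Thus 1730·(-1669) ≡ 1 (mod 4061); reducing, -1669 mod 4061 = 2392.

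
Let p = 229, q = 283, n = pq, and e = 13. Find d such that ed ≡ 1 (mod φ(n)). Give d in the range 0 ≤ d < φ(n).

34621

φ(n) = (p−1)(q−1) = 228·282 = 64296.
Need d with 13·d ≡ 1 (mod 64296). Apply the extended Euclidean algorithm:
64296 = 4945·13 + 11
13 = 1·11 + 2
11 = 5·2 + 1
2 = 2·1 + 0
Back-substitute:
1 = 11 − 5·2
1 = −5·13 + 6·11
1 = 6·64296 − 29675·13
So 13·(-29675) ≡ 1 (mod 64296), hence d ≡ -29675 ≡ 34621 (mod 64296).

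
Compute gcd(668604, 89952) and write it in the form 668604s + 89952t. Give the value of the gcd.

Euclidean algorithm:
668604 = 7×89952 + 38940
89952 = 2×38940 + 12072
38940 = 3×12072 + 2724
12072 = 4×2724 + 1176
2724 = 2×1176 + 372
1176 = 3×372 + 60
372 = 6×60 + 12
60 = 5×12 + 0
gcd(668604, 89952) = 12.
Working backward:
12 = 372 − 6·60
12 = −6·1176 + 19·372
12 = 19·2724 − 44·1176
12 = −44·12072 + 195·2724
12 = 195·38940 − 629·12072
12 = −629·89952 + 1453·38940
12 = 1453·668604 − 10800·89952
So 12 = (1453)·668604 + (-10800)·89952.

12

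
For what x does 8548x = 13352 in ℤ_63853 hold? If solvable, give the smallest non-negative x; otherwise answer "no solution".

59522

First find gcd(8548, 63853):
63853 = 7·8548 + 4017
8548 = 2·4017 + 514
4017 = 7·514 + 419
514 = 1·419 + 95
419 = 4·95 + 39
95 = 2·39 + 17
39 = 2·17 + 5
17 = 3·5 + 2
5 = 2·2 + 1
2 = 2·1 + 0
gcd = 1, so a unique solution mod 63853 exists.
Back-substitute for the Bézout coefficients:
1 = 5 − 2·2
1 = −2·17 + 7·5
1 = 7·39 − 16·17
1 = −16·95 + 39·39
1 = 39·419 − 172·95
1 = −172·514 + 211·419
1 = 211·4017 − 1649·514
1 = −1649·8548 + 3509·4017
1 = 3509·63853 − 26212·8548
So 8548·(-26212) ≡ 1 (mod 63853), giving 8548⁻¹ ≡ 37641.
x ≡ 8548⁻¹·13352 ≡ 37641·13352 ≡ 59522 (mod 63853).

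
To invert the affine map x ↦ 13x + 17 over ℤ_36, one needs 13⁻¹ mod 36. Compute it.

25

gcd(36, 13) by repeated division:
36 = 2*13 + 10
13 = 1*10 + 3
10 = 3*3 + 1
3 = 3*1 + 0
gcd = 1, so the inverse exists. Back-substitute:
1 = 10 − 3·3
1 = −3·13 + 4·10
1 = 4·36 − 11·13
Thus 13·(-11) ≡ 1 (mod 36); reducing, -11 mod 36 = 25.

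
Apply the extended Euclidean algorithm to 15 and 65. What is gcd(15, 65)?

Repeated division:
65 = 4·15 + 5
15 = 3·5 + 0
gcd(15, 65) = 5.
Working backward:
5 = 65 − 4·15
So 5 = (1)·65 + (-4)·15.

5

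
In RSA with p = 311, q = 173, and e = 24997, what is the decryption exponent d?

27173

φ(n) = (p−1)(q−1) = 310·172 = 53320.
Need d with 24997·d ≡ 1 (mod 53320). Apply the extended Euclidean algorithm:
53320 = 2·24997 + 3326
24997 = 7·3326 + 1715
3326 = 1·1715 + 1611
1715 = 1·1611 + 104
1611 = 15·104 + 51
104 = 2·51 + 2
51 = 25·2 + 1
2 = 2·1 + 0
Back-substitute:
1 = 51 − 25·2
1 = −25·104 + 51·51
1 = 51·1611 − 790·104
1 = −790·1715 + 841·1611
1 = 841·3326 − 1631·1715
1 = −1631·24997 + 12258·3326
1 = 12258·53320 − 26147·24997
So 24997·(-26147) ≡ 1 (mod 53320), hence d ≡ -26147 ≡ 27173 (mod 53320).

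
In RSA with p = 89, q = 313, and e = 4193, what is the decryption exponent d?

15329

φ(n) = (p−1)(q−1) = 88·312 = 27456.
Need d with 4193·d ≡ 1 (mod 27456). Apply the extended Euclidean algorithm:
27456 = 6·4193 + 2298
4193 = 1·2298 + 1895
2298 = 1·1895 + 403
1895 = 4·403 + 283
403 = 1·283 + 120
283 = 2·120 + 43
120 = 2·43 + 34
43 = 1·34 + 9
34 = 3·9 + 7
9 = 1·7 + 2
7 = 3·2 + 1
2 = 2·1 + 0
Back-substitute:
1 = 7 − 3·2
1 = −3·9 + 4·7
1 = 4·34 − 15·9
1 = −15·43 + 19·34
1 = 19·120 − 53·43
1 = −53·283 + 125·120
1 = 125·403 − 178·283
1 = −178·1895 + 837·403
1 = 837·2298 − 1015·1895
1 = −1015·4193 + 1852·2298
1 = 1852·27456 − 12127·4193
So 4193·(-12127) ≡ 1 (mod 27456), hence d ≡ -12127 ≡ 15329 (mod 27456).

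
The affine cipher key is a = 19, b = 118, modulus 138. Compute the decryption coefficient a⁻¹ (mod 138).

Apply the Euclidean algorithm to 138 and 19:
138 = 7×19 + 5
19 = 3×5 + 4
5 = 1×4 + 1
4 = 4×1 + 0
gcd = 1, so the inverse exists. Back-substitute:
1 = 5 − 4
1 = −19 + 4·5
1 = 4·138 − 29·19
Hence 19⁻¹ ≡ -29 ≡ 109 (mod 138).

109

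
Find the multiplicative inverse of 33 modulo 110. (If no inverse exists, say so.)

Euclidean algorithm on 110, 33:
110 = 3*33 + 11
33 = 3*11 + 0
gcd(33, 110) = 11 ≠ 1, so 33 has no multiplicative inverse modulo 110.

no inverse exists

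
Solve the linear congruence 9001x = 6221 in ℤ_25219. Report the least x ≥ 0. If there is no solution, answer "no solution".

21653

First find gcd(9001, 25219):
25219 = 2×9001 + 7217
9001 = 1×7217 + 1784
7217 = 4×1784 + 81
1784 = 22×81 + 2
81 = 40×2 + 1
2 = 2×1 + 0
gcd = 1, so a unique solution mod 25219 exists.
Back-substitute for the Bézout coefficients:
1 = 81 − 40·2
1 = −40·1784 + 881·81
1 = 881·7217 − 3564·1784
1 = −3564·9001 + 4445·7217
1 = 4445·25219 − 12454·9001
So 9001·(-12454) ≡ 1 (mod 25219), giving 9001⁻¹ ≡ 12765.
x ≡ 9001⁻¹·6221 ≡ 12765·6221 ≡ 21653 (mod 25219).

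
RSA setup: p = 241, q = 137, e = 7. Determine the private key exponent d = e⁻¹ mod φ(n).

φ(n) = (p−1)(q−1) = 240·136 = 32640.
Need d with 7·d ≡ 1 (mod 32640). Apply the extended Euclidean algorithm:
32640 = 4662·7 + 6
7 = 1·6 + 1
6 = 6·1 + 0
Back-substitute:
1 = 7 − 6
1 = −32640 + 4663·7
So 7·4663 ≡ 1 (mod 32640), hence d = 4663.

4663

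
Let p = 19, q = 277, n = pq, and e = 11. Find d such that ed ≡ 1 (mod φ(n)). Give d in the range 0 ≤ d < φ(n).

1355

φ(n) = (p−1)(q−1) = 18·276 = 4968.
Need d with 11·d ≡ 1 (mod 4968). Apply the extended Euclidean algorithm:
4968 = 451*11 + 7
11 = 1*7 + 4
7 = 1*4 + 3
4 = 1*3 + 1
3 = 3*1 + 0
Back-substitute:
1 = 4 − 3
1 = −7 + 2·4
1 = 2·11 − 3·7
1 = −3·4968 + 1355·11
So 11·1355 ≡ 1 (mod 4968), hence d = 1355.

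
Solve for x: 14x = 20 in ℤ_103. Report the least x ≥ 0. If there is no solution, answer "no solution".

First find gcd(14, 103):
103 = 7×14 + 5
14 = 2×5 + 4
5 = 1×4 + 1
4 = 4×1 + 0
gcd = 1, so a unique solution mod 103 exists.
Back-substitute for the Bézout coefficients:
1 = 5 − 4
1 = −14 + 3·5
1 = 3·103 − 22·14
So 14·(-22) ≡ 1 (mod 103), giving 14⁻¹ ≡ 81.
x ≡ 14⁻¹·20 ≡ 81·20 ≡ 75 (mod 103).

75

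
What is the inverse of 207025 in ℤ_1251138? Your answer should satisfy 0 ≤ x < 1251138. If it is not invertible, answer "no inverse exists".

no inverse exists

Euclidean algorithm on 1251138, 207025:
1251138 = 6·207025 + 8988
207025 = 23·8988 + 301
8988 = 29·301 + 259
301 = 1·259 + 42
259 = 6·42 + 7
42 = 6·7 + 0
The gcd is 7, not 1, hence no inverse exists.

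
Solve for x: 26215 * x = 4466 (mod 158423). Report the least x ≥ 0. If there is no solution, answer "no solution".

First find gcd(26215, 158423):
158423 = 6×26215 + 1133
26215 = 23×1133 + 156
1133 = 7×156 + 41
156 = 3×41 + 33
41 = 1×33 + 8
33 = 4×8 + 1
8 = 8×1 + 0
gcd = 1, so a unique solution mod 158423 exists.
Back-substitute for the Bézout coefficients:
1 = 33 − 4·8
1 = −4·41 + 5·33
1 = 5·156 − 19·41
1 = −19·1133 + 138·156
1 = 138·26215 − 3193·1133
1 = −3193·158423 + 19296·26215
So 26215·(19296) ≡ 1 (mod 158423), giving 26215⁻¹ ≡ 19296.
x ≡ 26215⁻¹·4466 ≡ 19296·4466 ≡ 152247 (mod 158423).

152247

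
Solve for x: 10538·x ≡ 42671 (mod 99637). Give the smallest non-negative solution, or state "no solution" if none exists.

40689

First find gcd(10538, 99637):
99637 = 9×10538 + 4795
10538 = 2×4795 + 948
4795 = 5×948 + 55
948 = 17×55 + 13
55 = 4×13 + 3
13 = 4×3 + 1
3 = 3×1 + 0
gcd = 1, so a unique solution mod 99637 exists.
Back-substitute for the Bézout coefficients:
1 = 13 − 4·3
1 = −4·55 + 17·13
1 = 17·948 − 293·55
1 = −293·4795 + 1482·948
1 = 1482·10538 − 3257·4795
1 = −3257·99637 + 30795·10538
So 10538·(30795) ≡ 1 (mod 99637), giving 10538⁻¹ ≡ 30795.
x ≡ 10538⁻¹·42671 ≡ 30795·42671 ≡ 40689 (mod 99637).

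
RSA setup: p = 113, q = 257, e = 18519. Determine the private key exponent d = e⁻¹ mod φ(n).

φ(n) = (p−1)(q−1) = 112·256 = 28672.
Need d with 18519·d ≡ 1 (mod 28672). Apply the extended Euclidean algorithm:
28672 = 1×18519 + 10153
18519 = 1×10153 + 8366
10153 = 1×8366 + 1787
8366 = 4×1787 + 1218
1787 = 1×1218 + 569
1218 = 2×569 + 80
569 = 7×80 + 9
80 = 8×9 + 8
9 = 1×8 + 1
8 = 8×1 + 0
Back-substitute:
1 = 9 − 8
1 = −80 + 9·9
1 = 9·569 − 64·80
1 = −64·1218 + 137·569
1 = 137·1787 − 201·1218
1 = −201·8366 + 941·1787
1 = 941·10153 − 1142·8366
1 = −1142·18519 + 2083·10153
1 = 2083·28672 − 3225·18519
So 18519·(-3225) ≡ 1 (mod 28672), hence d ≡ -3225 ≡ 25447 (mod 28672).

25447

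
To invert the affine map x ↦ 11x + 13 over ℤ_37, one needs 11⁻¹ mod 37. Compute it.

gcd(37, 11) by repeated division:
37 = 3·11 + 4
11 = 2·4 + 3
4 = 1·3 + 1
3 = 3·1 + 0
gcd = 1, so the inverse exists. Back-substitute:
1 = 4 − 3
1 = −11 + 3·4
1 = 3·37 − 10·11
Hence 11⁻¹ ≡ -10 ≡ 27 (mod 37).

27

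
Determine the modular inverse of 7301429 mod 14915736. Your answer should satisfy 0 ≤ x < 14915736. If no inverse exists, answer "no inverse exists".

Run Euclid on (14915736, 7301429):
14915736 = 2×7301429 + 312878
7301429 = 23×312878 + 105235
312878 = 2×105235 + 102408
105235 = 1×102408 + 2827
102408 = 36×2827 + 636
2827 = 4×636 + 283
636 = 2×283 + 70
283 = 4×70 + 3
70 = 23×3 + 1
3 = 3×1 + 0
The gcd is 1. Working backward:
1 = 70 − 23·3
1 = −23·283 + 93·70
1 = 93·636 − 209·283
1 = −209·2827 + 929·636
1 = 929·102408 − 33653·2827
1 = −33653·105235 + 34582·102408
1 = 34582·312878 − 102817·105235
1 = −102817·7301429 + 2399373·312878
1 = 2399373·14915736 − 4901563·7301429
Hence 7301429⁻¹ ≡ -4901563 ≡ 10014173 (mod 14915736).

10014173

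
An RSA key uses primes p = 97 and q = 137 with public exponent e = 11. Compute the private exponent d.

1187

φ(n) = (p−1)(q−1) = 96·136 = 13056.
Need d with 11·d ≡ 1 (mod 13056). Apply the extended Euclidean algorithm:
13056 = 1186*11 + 10
11 = 1*10 + 1
10 = 10*1 + 0
Back-substitute:
1 = 11 − 10
1 = −13056 + 1187·11
So 11·1187 ≡ 1 (mod 13056), hence d = 1187.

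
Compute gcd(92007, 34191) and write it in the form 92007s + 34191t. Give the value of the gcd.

9

Euclidean algorithm:
92007 = 2·34191 + 23625
34191 = 1·23625 + 10566
23625 = 2·10566 + 2493
10566 = 4·2493 + 594
2493 = 4·594 + 117
594 = 5·117 + 9
117 = 13·9 + 0
gcd(92007, 34191) = 9.
Back-substituting:
9 = 594 − 5·117
9 = −5·2493 + 21·594
9 = 21·10566 − 89·2493
9 = −89·23625 + 199·10566
9 = 199·34191 − 288·23625
9 = −288·92007 + 775·34191
So 9 = (-288)·92007 + (775)·34191.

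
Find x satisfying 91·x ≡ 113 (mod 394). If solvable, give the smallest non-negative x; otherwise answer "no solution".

287

First find gcd(91, 394):
394 = 4·91 + 30
91 = 3·30 + 1
30 = 30·1 + 0
gcd = 1, so a unique solution mod 394 exists.
Back-substitute for the Bézout coefficients:
1 = 91 − 3·30
1 = −3·394 + 13·91
So 91·(13) ≡ 1 (mod 394), giving 91⁻¹ ≡ 13.
x ≡ 91⁻¹·113 ≡ 13·113 ≡ 287 (mod 394).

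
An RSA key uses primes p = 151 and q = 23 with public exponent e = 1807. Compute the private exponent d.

φ(n) = (p−1)(q−1) = 150·22 = 3300.
Need d with 1807·d ≡ 1 (mod 3300). Apply the extended Euclidean algorithm:
3300 = 1×1807 + 1493
1807 = 1×1493 + 314
1493 = 4×314 + 237
314 = 1×237 + 77
237 = 3×77 + 6
77 = 12×6 + 5
6 = 1×5 + 1
5 = 5×1 + 0
Back-substitute:
1 = 6 − 5
1 = −77 + 13·6
1 = 13·237 − 40·77
1 = −40·314 + 53·237
1 = 53·1493 − 252·314
1 = −252·1807 + 305·1493
1 = 305·3300 − 557·1807
So 1807·(-557) ≡ 1 (mod 3300), hence d ≡ -557 ≡ 2743 (mod 3300).

2743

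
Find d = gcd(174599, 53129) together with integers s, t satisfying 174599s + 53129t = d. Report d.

Repeated division:
174599 = 3×53129 + 15212
53129 = 3×15212 + 7493
15212 = 2×7493 + 226
7493 = 33×226 + 35
226 = 6×35 + 16
35 = 2×16 + 3
16 = 5×3 + 1
3 = 3×1 + 0
gcd(174599, 53129) = 1.
Working backward:
1 = 16 − 5·3
1 = −5·35 + 11·16
1 = 11·226 − 71·35
1 = −71·7493 + 2354·226
1 = 2354·15212 − 4779·7493
1 = −4779·53129 + 16691·15212
1 = 16691·174599 − 54852·53129
So 1 = (16691)·174599 + (-54852)·53129.

1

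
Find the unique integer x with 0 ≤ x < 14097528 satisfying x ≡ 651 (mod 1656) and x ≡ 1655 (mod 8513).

Write x = 651 + 1656·k. Then 1656·k ≡ 1655 − 651 ≡ 1004 (mod 8513).
Need 1656⁻¹ mod 8513. Extended Euclid on (8513, 1656):
8513 = 5*1656 + 233
1656 = 7*233 + 25
233 = 9*25 + 8
25 = 3*8 + 1
8 = 8*1 + 0
Back-substitute:
1 = 25 − 3·8
1 = −3·233 + 28·25
1 = 28·1656 − 199·233
1 = −199·8513 + 1023·1656
1656⁻¹ ≡ 1023 (mod 8513), so k ≡ 1023·1004 ≡ 5532 (mod 8513).
x = 651 + 1656·5532 = 9161643.

9161643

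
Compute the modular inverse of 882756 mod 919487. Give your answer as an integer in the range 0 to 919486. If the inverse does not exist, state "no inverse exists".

37174

Run Euclid on (919487, 882756):
919487 = 1*882756 + 36731
882756 = 24*36731 + 1212
36731 = 30*1212 + 371
1212 = 3*371 + 99
371 = 3*99 + 74
99 = 1*74 + 25
74 = 2*25 + 24
25 = 1*24 + 1
24 = 24*1 + 0
The gcd is 1. Working backward:
1 = 25 − 24
1 = −74 + 3·25
1 = 3·99 − 4·74
1 = −4·371 + 15·99
1 = 15·1212 − 49·371
1 = −49·36731 + 1485·1212
1 = 1485·882756 − 35689·36731
1 = −35689·919487 + 37174·882756
So 882756·37174 ≡ 1 (mod 919487).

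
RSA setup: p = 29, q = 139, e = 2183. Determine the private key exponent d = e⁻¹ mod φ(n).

839

φ(n) = (p−1)(q−1) = 28·138 = 3864.
Need d with 2183·d ≡ 1 (mod 3864). Apply the extended Euclidean algorithm:
3864 = 1×2183 + 1681
2183 = 1×1681 + 502
1681 = 3×502 + 175
502 = 2×175 + 152
175 = 1×152 + 23
152 = 6×23 + 14
23 = 1×14 + 9
14 = 1×9 + 5
9 = 1×5 + 4
5 = 1×4 + 1
4 = 4×1 + 0
Back-substitute:
1 = 5 − 4
1 = −9 + 2·5
1 = 2·14 − 3·9
1 = −3·23 + 5·14
1 = 5·152 − 33·23
1 = −33·175 + 38·152
1 = 38·502 − 109·175
1 = −109·1681 + 365·502
1 = 365·2183 − 474·1681
1 = −474·3864 + 839·2183
So 2183·839 ≡ 1 (mod 3864), hence d = 839.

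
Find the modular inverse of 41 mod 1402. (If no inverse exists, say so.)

171

gcd(1402, 41) by repeated division:
1402 = 34·41 + 8
41 = 5·8 + 1
8 = 8·1 + 0
gcd = 1, so the inverse exists. Back-substitute:
1 = 41 − 5·8
1 = −5·1402 + 171·41
So 41·171 ≡ 1 (mod 1402).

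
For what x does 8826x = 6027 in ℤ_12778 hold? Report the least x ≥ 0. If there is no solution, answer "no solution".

no solution

gcd(8826, 12778):
12778 = 1×8826 + 3952
8826 = 2×3952 + 922
3952 = 4×922 + 264
922 = 3×264 + 130
264 = 2×130 + 4
130 = 32×4 + 2
4 = 2×2 + 0
gcd = 2, but 2 ∤ 6027, so the congruence has no solution.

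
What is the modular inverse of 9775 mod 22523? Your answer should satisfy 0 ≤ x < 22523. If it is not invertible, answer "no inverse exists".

Run Euclid on (22523, 9775):
22523 = 2*9775 + 2973
9775 = 3*2973 + 856
2973 = 3*856 + 405
856 = 2*405 + 46
405 = 8*46 + 37
46 = 1*37 + 9
37 = 4*9 + 1
9 = 9*1 + 0
The gcd is 1. Working backward:
1 = 37 − 4·9
1 = −4·46 + 5·37
1 = 5·405 − 44·46
1 = −44·856 + 93·405
1 = 93·2973 − 323·856
1 = −323·9775 + 1062·2973
1 = 1062·22523 − 2447·9775
So 9775·(-2447) ≡ 1 (mod 22523), and -2447 ≡ 20076 (mod 22523).

20076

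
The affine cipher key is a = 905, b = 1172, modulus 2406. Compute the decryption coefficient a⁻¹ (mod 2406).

2297

Run Euclid on (2406, 905):
2406 = 2*905 + 596
905 = 1*596 + 309
596 = 1*309 + 287
309 = 1*287 + 22
287 = 13*22 + 1
22 = 22*1 + 0
The gcd is 1. Working backward:
1 = 287 − 13·22
1 = −13·309 + 14·287
1 = 14·596 − 27·309
1 = −27·905 + 41·596
1 = 41·2406 − 109·905
Hence 905⁻¹ ≡ -109 ≡ 2297 (mod 2406).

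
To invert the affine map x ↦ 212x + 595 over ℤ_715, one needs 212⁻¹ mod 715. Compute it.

Extended Euclidean algorithm:
715 = 3·212 + 79
212 = 2·79 + 54
79 = 1·54 + 25
54 = 2·25 + 4
25 = 6·4 + 1
4 = 4·1 + 0
Since gcd(212, 715) = 1, back-substitute to write 1 as a combination:
1 = 25 − 6·4
1 = −6·54 + 13·25
1 = 13·79 − 19·54
1 = −19·212 + 51·79
1 = 51·715 − 172·212
So 212·(-172) ≡ 1 (mod 715), and -172 ≡ 543 (mod 715).

543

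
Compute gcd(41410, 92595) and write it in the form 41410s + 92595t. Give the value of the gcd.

Apply Euclid's algorithm to 92595 and 41410:
92595 = 2×41410 + 9775
41410 = 4×9775 + 2310
9775 = 4×2310 + 535
2310 = 4×535 + 170
535 = 3×170 + 25
170 = 6×25 + 20
25 = 1×20 + 5
20 = 4×5 + 0
gcd(41410, 92595) = 5.
Express as a combination:
5 = 25 − 20
5 = −170 + 7·25
5 = 7·535 − 22·170
5 = −22·2310 + 95·535
5 = 95·9775 − 402·2310
5 = −402·41410 + 1703·9775
5 = 1703·92595 − 3808·41410
So 5 = (1703)·92595 + (-3808)·41410.

5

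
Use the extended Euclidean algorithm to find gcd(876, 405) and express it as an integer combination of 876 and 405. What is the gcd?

3

Repeated division:
876 = 2×405 + 66
405 = 6×66 + 9
66 = 7×9 + 3
9 = 3×3 + 0
gcd(876, 405) = 3.
Express as a combination:
3 = 66 − 7·9
3 = −7·405 + 43·66
3 = 43·876 − 93·405
So 3 = (43)·876 + (-93)·405.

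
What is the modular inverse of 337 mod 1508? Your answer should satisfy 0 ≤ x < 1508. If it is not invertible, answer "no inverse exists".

Extended Euclidean algorithm:
1508 = 4·337 + 160
337 = 2·160 + 17
160 = 9·17 + 7
17 = 2·7 + 3
7 = 2·3 + 1
3 = 3·1 + 0
The gcd is 1. Working backward:
1 = 7 − 2·3
1 = −2·17 + 5·7
1 = 5·160 − 47·17
1 = −47·337 + 99·160
1 = 99·1508 − 443·337
Hence 337⁻¹ ≡ -443 ≡ 1065 (mod 1508).

1065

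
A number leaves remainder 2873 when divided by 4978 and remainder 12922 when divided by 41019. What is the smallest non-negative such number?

Write x = 2873 + 4978·k. Then 4978·k ≡ 12922 − 2873 ≡ 10049 (mod 41019).
Need 4978⁻¹ mod 41019. Extended Euclid on (41019, 4978):
41019 = 8×4978 + 1195
4978 = 4×1195 + 198
1195 = 6×198 + 7
198 = 28×7 + 2
7 = 3×2 + 1
2 = 2×1 + 0
Back-substitute:
1 = 7 − 3·2
1 = −3·198 + 85·7
1 = 85·1195 − 513·198
1 = −513·4978 + 2137·1195
1 = 2137·41019 − 17609·4978
4978⁻¹ ≡ 23410 (mod 41019), so k ≡ 23410·10049 ≡ 3125 (mod 41019).
x = 2873 + 4978·3125 = 15559123.

15559123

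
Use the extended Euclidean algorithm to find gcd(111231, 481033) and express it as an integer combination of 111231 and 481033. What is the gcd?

1

Apply Euclid's algorithm to 481033 and 111231:
481033 = 4*111231 + 36109
111231 = 3*36109 + 2904
36109 = 12*2904 + 1261
2904 = 2*1261 + 382
1261 = 3*382 + 115
382 = 3*115 + 37
115 = 3*37 + 4
37 = 9*4 + 1
4 = 4*1 + 0
gcd(111231, 481033) = 1.
Express as a combination:
1 = 37 − 9·4
1 = −9·115 + 28·37
1 = 28·382 − 93·115
1 = −93·1261 + 307·382
1 = 307·2904 − 707·1261
1 = −707·36109 + 8791·2904
1 = 8791·111231 − 27080·36109
1 = −27080·481033 + 117111·111231
So 1 = (-27080)·481033 + (117111)·111231.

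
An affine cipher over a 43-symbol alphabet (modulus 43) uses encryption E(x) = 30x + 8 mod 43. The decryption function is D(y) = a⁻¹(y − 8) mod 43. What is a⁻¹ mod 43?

33

Run Euclid on (43, 30):
43 = 1·30 + 13
30 = 2·13 + 4
13 = 3·4 + 1
4 = 4·1 + 0
Since gcd(30, 43) = 1, back-substitute to write 1 as a combination:
1 = 13 − 3·4
1 = −3·30 + 7·13
1 = 7·43 − 10·30
So 30·(-10) ≡ 1 (mod 43), and -10 ≡ 33 (mod 43).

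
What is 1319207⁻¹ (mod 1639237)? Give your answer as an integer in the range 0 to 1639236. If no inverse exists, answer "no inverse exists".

493738

Extended Euclidean algorithm:
1639237 = 1*1319207 + 320030
1319207 = 4*320030 + 39087
320030 = 8*39087 + 7334
39087 = 5*7334 + 2417
7334 = 3*2417 + 83
2417 = 29*83 + 10
83 = 8*10 + 3
10 = 3*3 + 1
3 = 3*1 + 0
gcd = 1, so the inverse exists. Back-substitute:
1 = 10 − 3·3
1 = −3·83 + 25·10
1 = 25·2417 − 728·83
1 = −728·7334 + 2209·2417
1 = 2209·39087 − 11773·7334
1 = −11773·320030 + 96393·39087
1 = 96393·1319207 − 397345·320030
1 = −397345·1639237 + 493738·1319207
So 1319207·493738 ≡ 1 (mod 1639237).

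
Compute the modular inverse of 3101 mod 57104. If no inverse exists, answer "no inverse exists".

6261

Apply the Euclidean algorithm to 57104 and 3101:
57104 = 18·3101 + 1286
3101 = 2·1286 + 529
1286 = 2·529 + 228
529 = 2·228 + 73
228 = 3·73 + 9
73 = 8·9 + 1
9 = 9·1 + 0
gcd = 1, so the inverse exists. Back-substitute:
1 = 73 − 8·9
1 = −8·228 + 25·73
1 = 25·529 − 58·228
1 = −58·1286 + 141·529
1 = 141·3101 − 340·1286
1 = −340·57104 + 6261·3101
So 3101·6261 ≡ 1 (mod 57104).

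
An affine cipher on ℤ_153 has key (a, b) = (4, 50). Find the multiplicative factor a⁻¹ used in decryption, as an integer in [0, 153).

gcd(153, 4) by repeated division:
153 = 38*4 + 1
4 = 4*1 + 0
The gcd is 1. Working backward:
1 = 153 − 38·4
Hence 4⁻¹ ≡ -38 ≡ 115 (mod 153).

115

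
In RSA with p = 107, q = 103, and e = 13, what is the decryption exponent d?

8317

φ(n) = (p−1)(q−1) = 106·102 = 10812.
Need d with 13·d ≡ 1 (mod 10812). Apply the extended Euclidean algorithm:
10812 = 831·13 + 9
13 = 1·9 + 4
9 = 2·4 + 1
4 = 4·1 + 0
Back-substitute:
1 = 9 − 2·4
1 = −2·13 + 3·9
1 = 3·10812 − 2495·13
So 13·(-2495) ≡ 1 (mod 10812), hence d ≡ -2495 ≡ 8317 (mod 10812).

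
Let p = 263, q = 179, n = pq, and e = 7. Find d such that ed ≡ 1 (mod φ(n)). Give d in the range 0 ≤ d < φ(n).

φ(n) = (p−1)(q−1) = 262·178 = 46636.
Need d with 7·d ≡ 1 (mod 46636). Apply the extended Euclidean algorithm:
46636 = 6662*7 + 2
7 = 3*2 + 1
2 = 2*1 + 0
Back-substitute:
1 = 7 − 3·2
1 = −3·46636 + 19987·7
So 7·19987 ≡ 1 (mod 46636), hence d = 19987.

19987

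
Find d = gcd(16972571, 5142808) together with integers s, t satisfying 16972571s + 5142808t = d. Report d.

Euclidean algorithm:
16972571 = 3·5142808 + 1544147
5142808 = 3·1544147 + 510367
1544147 = 3·510367 + 13046
510367 = 39·13046 + 1573
13046 = 8·1573 + 462
1573 = 3·462 + 187
462 = 2·187 + 88
187 = 2·88 + 11
88 = 8·11 + 0
gcd(16972571, 5142808) = 11.
Back-substituting:
11 = 187 − 2·88
11 = −2·462 + 5·187
11 = 5·1573 − 17·462
11 = −17·13046 + 141·1573
11 = 141·510367 − 5516·13046
11 = −5516·1544147 + 16689·510367
11 = 16689·5142808 − 55583·1544147
11 = −55583·16972571 + 183438·5142808
So 11 = (-55583)·16972571 + (183438)·5142808.

11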